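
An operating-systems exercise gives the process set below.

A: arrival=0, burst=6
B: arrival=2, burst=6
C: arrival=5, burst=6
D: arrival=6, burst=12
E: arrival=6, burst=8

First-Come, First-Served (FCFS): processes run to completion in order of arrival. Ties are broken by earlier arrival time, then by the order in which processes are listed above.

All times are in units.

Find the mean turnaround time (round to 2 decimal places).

17.00

Timeline: | A 0-6 | B 6-12 | C 12-18 | D 18-30 | E 30-38 |
Completion: A=6  B=12  C=18  D=30  E=38
Turnaround (C−A): A=6  B=10  C=13  D=24  E=32
Turnaround times: A=6, B=10, C=13, D=24, E=32
Average turnaround = (6+10+13+24+32) / 5 = 85/5 = 17.00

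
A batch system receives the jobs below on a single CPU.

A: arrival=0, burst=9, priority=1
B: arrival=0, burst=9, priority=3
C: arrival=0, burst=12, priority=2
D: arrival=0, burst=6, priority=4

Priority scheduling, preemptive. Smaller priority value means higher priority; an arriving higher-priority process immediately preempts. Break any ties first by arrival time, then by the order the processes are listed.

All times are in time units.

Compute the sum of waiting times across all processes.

Timeline: | A 0-9 | C 9-21 | B 21-30 | D 30-36 |
Completion: A=9  B=30  C=21  D=36
Turnaround (C−A): A=9  B=30  C=21  D=36
Waiting = turnaround − burst: A=0, B=21, C=9, D=30
Total waiting = 0 + 21 + 9 + 30 = 60

60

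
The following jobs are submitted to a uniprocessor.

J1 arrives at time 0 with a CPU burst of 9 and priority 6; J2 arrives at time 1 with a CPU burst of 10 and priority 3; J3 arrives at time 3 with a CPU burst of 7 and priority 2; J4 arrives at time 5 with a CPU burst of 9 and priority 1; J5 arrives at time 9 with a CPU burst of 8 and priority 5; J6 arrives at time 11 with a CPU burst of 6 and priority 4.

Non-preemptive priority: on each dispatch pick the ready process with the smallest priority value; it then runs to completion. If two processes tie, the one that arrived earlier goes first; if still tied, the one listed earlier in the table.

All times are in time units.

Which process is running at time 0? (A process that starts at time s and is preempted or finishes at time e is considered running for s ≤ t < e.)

Timeline: | J1 0-9 | J4 9-18 | J3 18-25 | J2 25-35 | J6 35-41 | J5 41-49 |
Completion: J1=9  J2=35  J3=25  J4=18  J5=49  J6=41

J1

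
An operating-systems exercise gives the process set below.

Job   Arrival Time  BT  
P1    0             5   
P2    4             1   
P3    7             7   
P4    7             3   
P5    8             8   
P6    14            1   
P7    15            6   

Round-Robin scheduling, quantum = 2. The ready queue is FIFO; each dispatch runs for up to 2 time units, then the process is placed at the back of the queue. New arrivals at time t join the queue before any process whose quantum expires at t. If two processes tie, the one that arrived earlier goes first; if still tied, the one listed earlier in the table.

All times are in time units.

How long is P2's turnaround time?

1

Timeline: | P1 0-4 | P2 4-5 | P1 5-6 | idle 6-7 | P3 7-9 | P4 9-11 | P5 11-13 | P3 13-15 | P4 15-16 | P5 16-18 | P6 18-19 | P7 19-21 | P3 21-23 | P5 23-25 | P7 25-27 | P3 27-28 | P5 28-30 | P7 30-32 |
Completion: P1=6  P2=5  P3=28  P4=16  P5=30  P6=19  P7=32
Turnaround(P2) = completion − arrival = 5 − 4 = 1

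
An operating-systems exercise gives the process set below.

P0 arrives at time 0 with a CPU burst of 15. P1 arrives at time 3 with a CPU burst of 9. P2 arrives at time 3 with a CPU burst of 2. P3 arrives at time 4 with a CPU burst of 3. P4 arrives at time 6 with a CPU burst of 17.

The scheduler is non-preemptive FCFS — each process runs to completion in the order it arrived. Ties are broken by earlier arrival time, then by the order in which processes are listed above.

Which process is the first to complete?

Schedule: | P0 0-15 | P1 15-24 | P2 24-26 | P3 26-29 | P4 29-46 |
Completion: P0=15  P1=24  P2=26  P3=29  P4=46
Turnaround (C−A): P0=15  P1=21  P2=23  P3=25  P4=40
Finish order: P0 → P1 → P2 → P3 → P4

P0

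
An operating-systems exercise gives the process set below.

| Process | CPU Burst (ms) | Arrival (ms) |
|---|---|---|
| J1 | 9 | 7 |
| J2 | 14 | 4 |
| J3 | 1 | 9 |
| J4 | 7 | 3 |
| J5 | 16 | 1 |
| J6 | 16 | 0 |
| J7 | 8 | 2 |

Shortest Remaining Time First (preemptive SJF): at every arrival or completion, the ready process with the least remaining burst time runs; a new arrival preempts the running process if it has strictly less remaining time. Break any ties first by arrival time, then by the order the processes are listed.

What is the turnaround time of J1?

20

Timeline: | J6 0-2 | J7 2-10 | J3 10-11 | J4 11-18 | J1 18-27 | J6 27-41 | J2 41-55 | J5 55-71 |
Completion: J1=27  J2=55  J3=11  J4=18  J5=71  J6=41  J7=10
Turnaround (C−A): J1=20  J2=51  J3=2  J4=15  J5=70  J6=41  J7=8
Turnaround(J1) = completion − arrival = 27 − 7 = 20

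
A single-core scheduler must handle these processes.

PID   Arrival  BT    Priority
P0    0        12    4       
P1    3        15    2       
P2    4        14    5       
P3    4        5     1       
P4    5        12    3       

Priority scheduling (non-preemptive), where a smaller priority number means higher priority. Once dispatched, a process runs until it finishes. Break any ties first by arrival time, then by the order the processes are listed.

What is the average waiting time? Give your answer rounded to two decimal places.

17.80

Schedule: | P0 0-12 | P3 12-17 | P1 17-32 | P4 32-44 | P2 44-58 |
Completion: P0=12  P1=32  P2=58  P3=17  P4=44
Waiting times: P0=0, P1=14, P2=40, P3=8, P4=27
Average waiting = (0+14+40+8+27) / 5 = 89/5 = 17.80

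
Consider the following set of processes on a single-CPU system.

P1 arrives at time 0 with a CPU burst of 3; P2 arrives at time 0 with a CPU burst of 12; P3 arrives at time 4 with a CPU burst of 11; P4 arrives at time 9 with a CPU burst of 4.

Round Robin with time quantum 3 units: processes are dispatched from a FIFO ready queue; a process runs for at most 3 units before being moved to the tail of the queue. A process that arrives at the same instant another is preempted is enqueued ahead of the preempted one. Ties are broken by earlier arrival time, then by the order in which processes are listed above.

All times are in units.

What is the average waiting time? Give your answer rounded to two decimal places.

10.00

Schedule: | P1 0-3 | P2 3-6 | P3 6-9 | P2 9-12 | P4 12-15 | P3 15-18 | P2 18-21 | P4 21-22 | P3 22-25 | P2 25-28 | P3 28-30 |
Completion: P1=3  P2=28  P3=30  P4=22
Turnaround (C−A): P1=3  P2=28  P3=26  P4=13
Waiting times: P1=0, P2=16, P3=15, P4=9
Average waiting = (0+16+15+9) / 4 = 40/4 = 10.00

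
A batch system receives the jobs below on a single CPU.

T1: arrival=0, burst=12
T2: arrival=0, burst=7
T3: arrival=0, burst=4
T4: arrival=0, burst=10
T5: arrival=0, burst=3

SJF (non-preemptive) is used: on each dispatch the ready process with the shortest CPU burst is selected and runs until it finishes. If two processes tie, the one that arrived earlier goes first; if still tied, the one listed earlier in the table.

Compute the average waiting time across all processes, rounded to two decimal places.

9.60

Schedule: | T5 0-3 | T3 3-7 | T2 7-14 | T4 14-24 | T1 24-36 |
Completion: T1=36  T2=14  T3=7  T4=24  T5=3
Turnaround (C−A): T1=36  T2=14  T3=7  T4=24  T5=3
Waiting times: T1=24, T2=7, T3=3, T4=14, T5=0
Average waiting = (24+7+3+14+0) / 5 = 48/5 = 9.60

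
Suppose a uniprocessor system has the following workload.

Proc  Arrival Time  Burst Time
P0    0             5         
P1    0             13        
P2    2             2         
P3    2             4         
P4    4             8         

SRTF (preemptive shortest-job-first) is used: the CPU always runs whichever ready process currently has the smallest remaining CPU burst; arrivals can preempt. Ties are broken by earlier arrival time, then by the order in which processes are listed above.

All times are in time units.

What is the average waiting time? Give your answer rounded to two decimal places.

6.60

Gantt: | P0 0-2 | P2 2-4 | P0 4-7 | P3 7-11 | P4 11-19 | P1 19-32 |
Completion: P0=7  P1=32  P2=4  P3=11  P4=19
Turnaround (C−A): P0=7  P1=32  P2=2  P3=9  P4=15
Waiting times: P0=2, P1=19, P2=0, P3=5, P4=7
Average waiting = (2+19+0+5+7) / 5 = 33/5 = 6.60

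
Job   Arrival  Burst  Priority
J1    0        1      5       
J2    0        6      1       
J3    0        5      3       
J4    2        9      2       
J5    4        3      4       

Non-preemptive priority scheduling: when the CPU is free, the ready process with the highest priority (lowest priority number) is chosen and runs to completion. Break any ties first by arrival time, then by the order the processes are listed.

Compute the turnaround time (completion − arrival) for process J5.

Gantt: | J2 0-6 | J4 6-15 | J3 15-20 | J5 20-23 | J1 23-24 |
Completion: J1=24  J2=6  J3=20  J4=15  J5=23
Turnaround (C−A): J1=24  J2=6  J3=20  J4=13  J5=19
Turnaround(J5) = completion − arrival = 23 − 4 = 19

19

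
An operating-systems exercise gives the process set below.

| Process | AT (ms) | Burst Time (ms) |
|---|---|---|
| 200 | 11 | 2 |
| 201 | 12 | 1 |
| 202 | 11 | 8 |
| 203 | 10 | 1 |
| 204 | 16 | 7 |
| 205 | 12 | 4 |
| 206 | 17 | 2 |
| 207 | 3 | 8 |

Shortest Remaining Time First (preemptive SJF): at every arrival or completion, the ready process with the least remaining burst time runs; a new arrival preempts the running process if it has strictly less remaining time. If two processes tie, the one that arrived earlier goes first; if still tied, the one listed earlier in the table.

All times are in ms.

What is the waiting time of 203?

1

Schedule: | idle 0-3 | 207 3-11 | 203 11-12 | 201 12-13 | 200 13-15 | 205 15-19 | 206 19-21 | 204 21-28 | 202 28-36 |
Completion: 200=15  201=13  202=36  203=12  204=28  205=19  206=21  207=11
Waiting(203) = turnaround − burst = 2 − 1 = 1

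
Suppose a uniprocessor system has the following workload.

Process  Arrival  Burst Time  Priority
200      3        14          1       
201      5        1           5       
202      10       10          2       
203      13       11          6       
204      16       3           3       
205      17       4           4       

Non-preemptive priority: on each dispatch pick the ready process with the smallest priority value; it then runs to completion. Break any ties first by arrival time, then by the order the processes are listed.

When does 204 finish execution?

Schedule: | idle 0-3 | 200 3-17 | 202 17-27 | 204 27-30 | 205 30-34 | 201 34-35 | 203 35-46 |
Completion: 200=17  201=35  202=27  203=46  204=30  205=34
Turnaround (C−A): 200=14  201=30  202=17  203=33  204=14  205=17

30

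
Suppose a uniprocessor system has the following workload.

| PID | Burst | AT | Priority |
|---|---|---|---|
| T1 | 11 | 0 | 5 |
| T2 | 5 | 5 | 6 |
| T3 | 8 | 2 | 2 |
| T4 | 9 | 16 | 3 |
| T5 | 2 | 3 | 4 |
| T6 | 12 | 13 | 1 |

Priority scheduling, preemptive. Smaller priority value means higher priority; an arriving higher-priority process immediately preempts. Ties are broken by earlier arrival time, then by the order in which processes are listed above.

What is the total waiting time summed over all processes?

84

Gantt: | T1 0-2 | T3 2-10 | T5 10-12 | T1 12-13 | T6 13-25 | T4 25-34 | T1 34-42 | T2 42-47 |
Completion: T1=42  T2=47  T3=10  T4=34  T5=12  T6=25
Waiting = turnaround − burst: T1=31, T2=37, T3=0, T4=9, T5=7, T6=0
Total waiting = 31 + 37 + 0 + 9 + 7 + 0 = 84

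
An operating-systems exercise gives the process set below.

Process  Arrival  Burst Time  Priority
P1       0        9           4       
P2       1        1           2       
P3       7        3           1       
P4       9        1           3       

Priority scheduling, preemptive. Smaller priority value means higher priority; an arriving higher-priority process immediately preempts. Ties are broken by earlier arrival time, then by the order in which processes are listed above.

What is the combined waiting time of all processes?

6

Schedule: | P1 0-1 | P2 1-2 | P1 2-7 | P3 7-10 | P4 10-11 | P1 11-14 |
Completion: P1=14  P2=2  P3=10  P4=11
Turnaround (C−A): P1=14  P2=1  P3=3  P4=2
Waiting = turnaround − burst: P1=5, P2=0, P3=0, P4=1
Total waiting = 5 + 0 + 0 + 1 = 6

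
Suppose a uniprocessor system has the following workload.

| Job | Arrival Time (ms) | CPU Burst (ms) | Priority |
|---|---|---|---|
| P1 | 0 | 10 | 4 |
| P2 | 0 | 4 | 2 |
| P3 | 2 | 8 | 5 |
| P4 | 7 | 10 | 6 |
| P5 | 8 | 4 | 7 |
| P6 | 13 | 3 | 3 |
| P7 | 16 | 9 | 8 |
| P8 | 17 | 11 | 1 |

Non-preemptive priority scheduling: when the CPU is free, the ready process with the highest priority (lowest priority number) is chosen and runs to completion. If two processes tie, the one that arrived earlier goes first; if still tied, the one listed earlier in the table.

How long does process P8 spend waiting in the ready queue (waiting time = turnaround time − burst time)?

Schedule: | P2 0-4 | P1 4-14 | P6 14-17 | P8 17-28 | P3 28-36 | P4 36-46 | P5 46-50 | P7 50-59 |
Completion: P1=14  P2=4  P3=36  P4=46  P5=50  P6=17  P7=59  P8=28
Turnaround (C−A): P1=14  P2=4  P3=34  P4=39  P5=42  P6=4  P7=43  P8=11
Waiting(P8) = turnaround − burst = 11 − 11 = 0

0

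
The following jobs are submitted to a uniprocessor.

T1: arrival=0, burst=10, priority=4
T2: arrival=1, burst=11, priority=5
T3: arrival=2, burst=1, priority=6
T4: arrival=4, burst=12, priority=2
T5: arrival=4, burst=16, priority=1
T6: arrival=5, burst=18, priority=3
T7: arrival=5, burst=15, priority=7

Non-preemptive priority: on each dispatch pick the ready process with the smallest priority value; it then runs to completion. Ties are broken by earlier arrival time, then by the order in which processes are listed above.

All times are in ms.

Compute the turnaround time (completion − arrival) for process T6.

51

Timeline: | T1 0-10 | T5 10-26 | T4 26-38 | T6 38-56 | T2 56-67 | T3 67-68 | T7 68-83 |
Completion: T1=10  T2=67  T3=68  T4=38  T5=26  T6=56  T7=83
Turnaround (C−A): T1=10  T2=66  T3=66  T4=34  T5=22  T6=51  T7=78
Turnaround(T6) = completion − arrival = 56 − 5 = 51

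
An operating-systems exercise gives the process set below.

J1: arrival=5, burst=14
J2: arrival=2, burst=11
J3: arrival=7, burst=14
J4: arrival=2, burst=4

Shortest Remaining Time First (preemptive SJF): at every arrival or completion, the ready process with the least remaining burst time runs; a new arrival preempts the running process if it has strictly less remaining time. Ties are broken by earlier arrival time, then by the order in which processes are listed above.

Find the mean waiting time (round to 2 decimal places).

10.00

Gantt: | idle 0-2 | J4 2-6 | J2 6-17 | J1 17-31 | J3 31-45 |
Completion: J1=31  J2=17  J3=45  J4=6
Waiting times: J1=12, J2=4, J3=24, J4=0
Average waiting = (12+4+24+0) / 4 = 40/4 = 10.00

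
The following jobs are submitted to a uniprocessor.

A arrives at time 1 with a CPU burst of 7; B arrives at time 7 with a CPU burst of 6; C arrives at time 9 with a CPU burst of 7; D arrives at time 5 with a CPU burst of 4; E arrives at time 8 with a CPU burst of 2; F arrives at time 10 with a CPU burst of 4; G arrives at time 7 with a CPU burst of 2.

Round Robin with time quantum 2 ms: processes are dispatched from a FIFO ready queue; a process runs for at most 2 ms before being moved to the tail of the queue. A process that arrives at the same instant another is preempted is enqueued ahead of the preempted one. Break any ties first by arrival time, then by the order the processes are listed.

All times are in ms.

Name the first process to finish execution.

G

Gantt: | idle 0-1 | A 1-5 | D 5-7 | A 7-9 | B 9-11 | G 11-13 | D 13-15 | E 15-17 | C 17-19 | A 19-20 | F 20-22 | B 22-24 | C 24-26 | F 26-28 | B 28-30 | C 30-33 |
Completion: A=20  B=30  C=33  D=15  E=17  F=28  G=13
Turnaround (C−A): A=19  B=23  C=24  D=10  E=9  F=18  G=6
Finish order: G → D → E → A → F → B → C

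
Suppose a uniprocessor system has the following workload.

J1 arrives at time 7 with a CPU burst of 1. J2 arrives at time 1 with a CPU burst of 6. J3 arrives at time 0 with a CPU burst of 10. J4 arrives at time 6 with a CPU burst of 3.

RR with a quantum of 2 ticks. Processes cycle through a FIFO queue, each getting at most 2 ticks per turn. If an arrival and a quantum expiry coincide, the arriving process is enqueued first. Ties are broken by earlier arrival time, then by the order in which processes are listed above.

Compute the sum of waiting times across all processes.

Timeline: | J3 0-2 | J2 2-4 | J3 4-6 | J2 6-8 | J4 8-10 | J3 10-12 | J1 12-13 | J2 13-15 | J4 15-16 | J3 16-20 |
Completion: J1=13  J2=15  J3=20  J4=16
Waiting = turnaround − burst: J1=5, J2=8, J3=10, J4=7
Total waiting = 5 + 8 + 10 + 7 = 30

30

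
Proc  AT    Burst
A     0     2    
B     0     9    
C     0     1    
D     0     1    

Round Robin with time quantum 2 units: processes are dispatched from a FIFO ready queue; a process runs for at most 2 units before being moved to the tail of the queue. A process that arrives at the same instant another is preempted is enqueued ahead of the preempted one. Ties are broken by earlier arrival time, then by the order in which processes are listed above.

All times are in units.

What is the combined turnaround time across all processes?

Schedule: | A 0-2 | B 2-4 | C 4-5 | D 5-6 | B 6-13 |
Completion: A=2  B=13  C=5  D=6
Turnaround = completion − arrival: A=2, B=13, C=5, D=6
Total turnaround = 2 + 13 + 5 + 6 = 26

26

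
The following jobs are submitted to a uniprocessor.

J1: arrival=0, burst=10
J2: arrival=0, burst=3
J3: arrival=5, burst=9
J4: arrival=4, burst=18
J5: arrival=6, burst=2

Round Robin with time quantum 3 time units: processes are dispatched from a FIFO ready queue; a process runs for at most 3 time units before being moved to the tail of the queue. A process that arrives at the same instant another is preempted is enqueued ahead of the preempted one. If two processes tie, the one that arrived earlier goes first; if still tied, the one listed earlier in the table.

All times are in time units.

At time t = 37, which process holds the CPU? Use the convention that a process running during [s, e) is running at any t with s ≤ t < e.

Timeline: | J1 0-3 | J2 3-6 | J1 6-9 | J4 9-12 | J3 12-15 | J5 15-17 | J1 17-20 | J4 20-23 | J3 23-26 | J1 26-27 | J4 27-30 | J3 30-33 | J4 33-42 |
Completion: J1=27  J2=6  J3=33  J4=42  J5=17
Turnaround (C−A): J1=27  J2=6  J3=28  J4=38  J5=11

J4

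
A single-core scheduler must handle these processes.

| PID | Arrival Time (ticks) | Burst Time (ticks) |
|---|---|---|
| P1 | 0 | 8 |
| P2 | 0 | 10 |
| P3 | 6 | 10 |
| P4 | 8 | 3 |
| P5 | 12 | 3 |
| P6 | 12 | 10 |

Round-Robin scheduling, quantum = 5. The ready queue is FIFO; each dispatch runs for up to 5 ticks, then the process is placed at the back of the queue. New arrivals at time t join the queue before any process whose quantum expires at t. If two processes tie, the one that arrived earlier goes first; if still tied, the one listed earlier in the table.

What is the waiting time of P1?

Timeline: | P1 0-5 | P2 5-10 | P1 10-13 | P3 13-18 | P4 18-21 | P2 21-26 | P5 26-29 | P6 29-34 | P3 34-39 | P6 39-44 |
Completion: P1=13  P2=26  P3=39  P4=21  P5=29  P6=44
Turnaround (C−A): P1=13  P2=26  P3=33  P4=13  P5=17  P6=32
Waiting(P1) = turnaround − burst = 13 − 8 = 5

5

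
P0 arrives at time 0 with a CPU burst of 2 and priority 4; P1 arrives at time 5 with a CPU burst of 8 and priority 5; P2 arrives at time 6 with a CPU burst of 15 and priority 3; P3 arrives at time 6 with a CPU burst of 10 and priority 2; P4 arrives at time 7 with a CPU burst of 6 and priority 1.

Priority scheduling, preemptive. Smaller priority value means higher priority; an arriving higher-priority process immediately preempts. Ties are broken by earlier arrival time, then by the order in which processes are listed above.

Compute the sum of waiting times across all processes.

53

Schedule: | P0 0-2 | idle 2-5 | P1 5-6 | P3 6-7 | P4 7-13 | P3 13-22 | P2 22-37 | P1 37-44 |
Completion: P0=2  P1=44  P2=37  P3=22  P4=13
Turnaround (C−A): P0=2  P1=39  P2=31  P3=16  P4=6
Waiting = turnaround − burst: P0=0, P1=31, P2=16, P3=6, P4=0
Total waiting = 0 + 31 + 16 + 6 + 0 = 53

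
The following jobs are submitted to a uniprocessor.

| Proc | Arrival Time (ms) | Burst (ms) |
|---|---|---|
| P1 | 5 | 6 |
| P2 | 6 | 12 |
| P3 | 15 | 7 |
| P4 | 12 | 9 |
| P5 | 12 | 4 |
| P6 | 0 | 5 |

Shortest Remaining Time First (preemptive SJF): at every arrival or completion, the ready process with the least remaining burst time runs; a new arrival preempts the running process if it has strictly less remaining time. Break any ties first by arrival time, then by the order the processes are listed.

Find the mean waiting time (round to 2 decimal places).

6.17

Gantt: | P6 0-5 | P1 5-11 | P2 11-12 | P5 12-16 | P3 16-23 | P4 23-32 | P2 32-43 |
Completion: P1=11  P2=43  P3=23  P4=32  P5=16  P6=5
Turnaround (C−A): P1=6  P2=37  P3=8  P4=20  P5=4  P6=5
Waiting times: P1=0, P2=25, P3=1, P4=11, P5=0, P6=0
Average waiting = (0+25+1+11+0+0) / 6 = 37/6 = 6.17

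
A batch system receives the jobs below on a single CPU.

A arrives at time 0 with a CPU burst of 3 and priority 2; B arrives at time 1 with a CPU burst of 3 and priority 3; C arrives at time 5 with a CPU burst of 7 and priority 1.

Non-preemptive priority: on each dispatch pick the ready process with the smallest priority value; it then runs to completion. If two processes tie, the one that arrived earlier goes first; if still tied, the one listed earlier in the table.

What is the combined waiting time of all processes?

3

Schedule: | A 0-3 | B 3-6 | C 6-13 |
Completion: A=3  B=6  C=13
Waiting = turnaround − burst: A=0, B=2, C=1
Total waiting = 0 + 2 + 1 = 3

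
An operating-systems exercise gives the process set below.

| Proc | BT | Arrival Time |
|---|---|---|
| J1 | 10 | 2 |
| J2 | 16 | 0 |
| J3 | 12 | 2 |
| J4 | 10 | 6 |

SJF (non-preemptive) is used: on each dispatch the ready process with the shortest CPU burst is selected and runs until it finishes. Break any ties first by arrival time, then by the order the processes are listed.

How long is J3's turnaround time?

46

Timeline: | J2 0-16 | J1 16-26 | J4 26-36 | J3 36-48 |
Completion: J1=26  J2=16  J3=48  J4=36
Turnaround(J3) = completion − arrival = 48 − 2 = 46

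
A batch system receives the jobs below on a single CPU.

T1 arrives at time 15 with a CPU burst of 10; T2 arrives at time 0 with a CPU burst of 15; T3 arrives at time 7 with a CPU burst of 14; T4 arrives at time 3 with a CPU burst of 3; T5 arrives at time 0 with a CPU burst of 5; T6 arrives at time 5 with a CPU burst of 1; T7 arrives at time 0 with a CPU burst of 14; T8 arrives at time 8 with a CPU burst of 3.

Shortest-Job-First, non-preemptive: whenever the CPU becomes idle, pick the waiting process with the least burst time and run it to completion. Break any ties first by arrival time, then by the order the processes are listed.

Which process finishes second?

Gantt: | T5 0-5 | T6 5-6 | T4 6-9 | T8 9-12 | T7 12-26 | T1 26-36 | T3 36-50 | T2 50-65 |
Completion: T1=36  T2=65  T3=50  T4=9  T5=5  T6=6  T7=26  T8=12
Turnaround (C−A): T1=21  T2=65  T3=43  T4=6  T5=5  T6=1  T7=26  T8=4
Finish order: T5 → T6 → T4 → T8 → T7 → T1 → T3 → T2

T6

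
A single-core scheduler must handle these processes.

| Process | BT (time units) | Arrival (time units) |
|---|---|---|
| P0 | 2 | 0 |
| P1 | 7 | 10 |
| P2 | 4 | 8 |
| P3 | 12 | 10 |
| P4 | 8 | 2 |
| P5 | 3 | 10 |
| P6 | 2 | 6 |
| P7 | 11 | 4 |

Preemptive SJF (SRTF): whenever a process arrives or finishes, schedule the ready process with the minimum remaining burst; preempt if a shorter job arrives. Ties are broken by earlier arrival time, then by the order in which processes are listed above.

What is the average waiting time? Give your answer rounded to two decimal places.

Timeline: | P0 0-2 | P4 2-6 | P6 6-8 | P4 8-12 | P5 12-15 | P2 15-19 | P1 19-26 | P7 26-37 | P3 37-49 |
Completion: P0=2  P1=26  P2=19  P3=49  P4=12  P5=15  P6=8  P7=37
Turnaround (C−A): P0=2  P1=16  P2=11  P3=39  P4=10  P5=5  P6=2  P7=33
Waiting times: P0=0, P1=9, P2=7, P3=27, P4=2, P5=2, P6=0, P7=22
Average waiting = (0+9+7+27+2+2+0+22) / 8 = 69/8 = 8.63

8.63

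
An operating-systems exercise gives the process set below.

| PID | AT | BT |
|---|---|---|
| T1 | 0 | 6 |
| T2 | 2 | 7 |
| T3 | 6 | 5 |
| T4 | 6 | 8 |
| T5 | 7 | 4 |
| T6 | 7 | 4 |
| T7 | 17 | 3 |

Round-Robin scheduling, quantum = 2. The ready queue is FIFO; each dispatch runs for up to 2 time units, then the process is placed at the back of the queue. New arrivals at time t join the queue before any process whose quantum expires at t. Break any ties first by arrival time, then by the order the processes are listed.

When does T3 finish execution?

32

Schedule: | T1 0-2 | T2 2-4 | T1 4-6 | T2 6-8 | T3 8-10 | T4 10-12 | T1 12-14 | T5 14-16 | T6 16-18 | T2 18-20 | T3 20-22 | T4 22-24 | T5 24-26 | T7 26-28 | T6 28-30 | T2 30-31 | T3 31-32 | T4 32-34 | T7 34-35 | T4 35-37 |
Completion: T1=14  T2=31  T3=32  T4=37  T5=26  T6=30  T7=35
Turnaround (C−A): T1=14  T2=29  T3=26  T4=31  T5=19  T6=23  T7=18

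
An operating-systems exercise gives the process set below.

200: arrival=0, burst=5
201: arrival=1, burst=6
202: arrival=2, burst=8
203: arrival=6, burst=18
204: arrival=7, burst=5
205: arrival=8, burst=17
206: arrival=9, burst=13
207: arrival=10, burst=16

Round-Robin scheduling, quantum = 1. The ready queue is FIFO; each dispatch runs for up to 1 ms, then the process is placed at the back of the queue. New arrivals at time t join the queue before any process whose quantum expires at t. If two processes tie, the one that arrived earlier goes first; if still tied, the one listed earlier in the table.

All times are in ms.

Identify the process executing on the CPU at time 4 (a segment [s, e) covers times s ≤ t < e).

Gantt: | 200 0-1 | 201 1-2 | 200 2-3 | 202 3-4 | 201 4-5 | 200 5-6 | 202 6-7 | 201 7-8 | 203 8-9 | 200 9-10 | 204 10-11 | 202 11-12 | 205 12-13 | 201 13-14 | 206 14-15 | 203 15-16 | 207 16-17 | 200 17-18 | 204 18-19 | 202 19-20 | 205 20-21 | 201 21-22 | 206 22-23 | 203 23-24 | 207 24-25 | 204 25-26 | 202 26-27 | 205 27-28 | 201 28-29 | 206 29-30 | 203 30-31 | 207 31-32 | 204 32-33 | 202 33-34 | 205 34-35 | 206 35-36 | 203 36-37 | 207 37-38 | 204 38-39 | 202 39-40 | 205 40-41 | 206 41-42 | 203 42-43 | 207 43-44 | 202 44-45 | 205 45-46 | 206 46-47 | 203 47-48 | 207 48-49 | 205 49-50 | 206 50-51 | 203 51-52 | 207 52-53 | 205 53-54 | 206 54-55 | 203 55-56 | 207 56-57 | 205 57-58 | 206 58-59 | 203 59-60 | 207 60-61 | 205 61-62 | 206 62-63 | 203 63-64 | 207 64-65 | 205 65-66 | 206 66-67 | 203 67-68 | 207 68-69 | 205 69-70 | 206 70-71 | 203 71-72 | 207 72-73 | 205 73-74 | 206 74-75 | 203 75-76 | 207 76-77 | 205 77-78 | 203 78-79 | 207 79-80 | 205 80-81 | 203 81-82 | 207 82-83 | 205 83-84 | 203 84-85 | 207 85-86 | 205 86-87 | 203 87-88 |
Completion: 200=18  201=29  202=45  203=88  204=39  205=87  206=75  207=86
Turnaround (C−A): 200=18  201=28  202=43  203=82  204=32  205=79  206=66  207=76

201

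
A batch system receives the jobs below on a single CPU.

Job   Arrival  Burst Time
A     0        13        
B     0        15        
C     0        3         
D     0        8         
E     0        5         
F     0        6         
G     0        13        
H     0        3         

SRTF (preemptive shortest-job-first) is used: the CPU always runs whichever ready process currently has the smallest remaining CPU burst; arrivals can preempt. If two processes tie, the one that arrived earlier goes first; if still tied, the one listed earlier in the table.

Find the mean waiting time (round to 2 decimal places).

18.88

Schedule: | C 0-3 | H 3-6 | E 6-11 | F 11-17 | D 17-25 | A 25-38 | G 38-51 | B 51-66 |
Completion: A=38  B=66  C=3  D=25  E=11  F=17  G=51  H=6
Turnaround (C−A): A=38  B=66  C=3  D=25  E=11  F=17  G=51  H=6
Waiting times: A=25, B=51, C=0, D=17, E=6, F=11, G=38, H=3
Average waiting = (25+51+0+17+6+11+38+3) / 8 = 151/8 = 18.88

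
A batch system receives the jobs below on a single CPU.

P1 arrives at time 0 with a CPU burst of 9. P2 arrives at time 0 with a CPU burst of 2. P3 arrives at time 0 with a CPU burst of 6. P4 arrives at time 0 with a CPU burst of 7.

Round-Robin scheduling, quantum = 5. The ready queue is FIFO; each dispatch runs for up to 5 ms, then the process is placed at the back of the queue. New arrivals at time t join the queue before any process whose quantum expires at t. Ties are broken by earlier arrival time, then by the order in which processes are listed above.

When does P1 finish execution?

21

Timeline: | P1 0-5 | P2 5-7 | P3 7-12 | P4 12-17 | P1 17-21 | P3 21-22 | P4 22-24 |
Completion: P1=21  P2=7  P3=22  P4=24
Turnaround (C−A): P1=21  P2=7  P3=22  P4=24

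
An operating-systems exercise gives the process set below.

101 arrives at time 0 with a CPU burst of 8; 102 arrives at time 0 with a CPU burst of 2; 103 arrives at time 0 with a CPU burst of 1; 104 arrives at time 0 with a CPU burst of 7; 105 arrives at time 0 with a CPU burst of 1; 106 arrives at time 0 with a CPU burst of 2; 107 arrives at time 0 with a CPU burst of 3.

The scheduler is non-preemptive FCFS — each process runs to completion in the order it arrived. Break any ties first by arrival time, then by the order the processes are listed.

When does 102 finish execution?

10

Gantt: | 101 0-8 | 102 8-10 | 103 10-11 | 104 11-18 | 105 18-19 | 106 19-21 | 107 21-24 |
Completion: 101=8  102=10  103=11  104=18  105=19  106=21  107=24
Turnaround (C−A): 101=8  102=10  103=11  104=18  105=19  106=21  107=24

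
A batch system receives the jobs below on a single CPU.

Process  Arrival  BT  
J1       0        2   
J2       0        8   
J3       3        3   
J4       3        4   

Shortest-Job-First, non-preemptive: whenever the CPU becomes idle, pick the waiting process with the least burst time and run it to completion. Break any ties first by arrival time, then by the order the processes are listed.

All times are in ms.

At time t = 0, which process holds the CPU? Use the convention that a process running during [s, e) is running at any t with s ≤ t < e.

Gantt: | J1 0-2 | J2 2-10 | J3 10-13 | J4 13-17 |
Completion: J1=2  J2=10  J3=13  J4=17
Turnaround (C−A): J1=2  J2=10  J3=10  J4=14

J1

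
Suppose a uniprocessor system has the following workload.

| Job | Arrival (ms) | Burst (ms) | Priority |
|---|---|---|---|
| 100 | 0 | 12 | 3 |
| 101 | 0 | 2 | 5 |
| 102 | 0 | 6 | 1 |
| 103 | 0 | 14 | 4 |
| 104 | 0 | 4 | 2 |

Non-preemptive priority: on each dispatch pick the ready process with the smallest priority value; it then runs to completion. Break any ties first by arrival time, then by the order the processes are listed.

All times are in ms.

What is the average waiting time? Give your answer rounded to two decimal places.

Schedule: | 102 0-6 | 104 6-10 | 100 10-22 | 103 22-36 | 101 36-38 |
Completion: 100=22  101=38  102=6  103=36  104=10
Turnaround (C−A): 100=22  101=38  102=6  103=36  104=10
Waiting times: 100=10, 101=36, 102=0, 103=22, 104=6
Average waiting = (10+36+0+22+6) / 5 = 74/5 = 14.80

14.80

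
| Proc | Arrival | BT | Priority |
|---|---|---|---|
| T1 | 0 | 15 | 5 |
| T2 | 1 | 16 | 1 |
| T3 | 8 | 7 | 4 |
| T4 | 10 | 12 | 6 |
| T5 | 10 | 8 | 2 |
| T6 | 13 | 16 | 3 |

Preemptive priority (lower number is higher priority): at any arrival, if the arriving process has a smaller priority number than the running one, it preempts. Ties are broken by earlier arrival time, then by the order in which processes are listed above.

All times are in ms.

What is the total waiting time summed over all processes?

Gantt: | T1 0-1 | T2 1-17 | T5 17-25 | T6 25-41 | T3 41-48 | T1 48-62 | T4 62-74 |
Completion: T1=62  T2=17  T3=48  T4=74  T5=25  T6=41
Turnaround (C−A): T1=62  T2=16  T3=40  T4=64  T5=15  T6=28
Waiting = turnaround − burst: T1=47, T2=0, T3=33, T4=52, T5=7, T6=12
Total waiting = 47 + 0 + 33 + 52 + 7 + 12 = 151

151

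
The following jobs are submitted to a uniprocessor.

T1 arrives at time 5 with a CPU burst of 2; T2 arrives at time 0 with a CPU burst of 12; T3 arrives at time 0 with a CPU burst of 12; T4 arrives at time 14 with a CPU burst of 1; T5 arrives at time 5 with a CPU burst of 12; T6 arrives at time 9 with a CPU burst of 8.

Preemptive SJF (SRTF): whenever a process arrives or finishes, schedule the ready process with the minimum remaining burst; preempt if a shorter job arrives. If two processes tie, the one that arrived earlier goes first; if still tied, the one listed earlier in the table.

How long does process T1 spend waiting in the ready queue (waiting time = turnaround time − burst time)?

0

Timeline: | T2 0-5 | T1 5-7 | T2 7-14 | T4 14-15 | T6 15-23 | T3 23-35 | T5 35-47 |
Completion: T1=7  T2=14  T3=35  T4=15  T5=47  T6=23
Waiting(T1) = turnaround − burst = 2 − 2 = 0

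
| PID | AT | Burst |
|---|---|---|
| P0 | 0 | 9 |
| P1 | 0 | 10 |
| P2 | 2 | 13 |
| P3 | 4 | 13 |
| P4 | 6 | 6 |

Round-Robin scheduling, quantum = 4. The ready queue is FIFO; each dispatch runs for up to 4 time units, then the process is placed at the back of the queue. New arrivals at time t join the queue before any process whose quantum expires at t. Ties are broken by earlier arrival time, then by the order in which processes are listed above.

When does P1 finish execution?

Schedule: | P0 0-4 | P1 4-8 | P2 8-12 | P3 12-16 | P0 16-20 | P4 20-24 | P1 24-28 | P2 28-32 | P3 32-36 | P0 36-37 | P4 37-39 | P1 39-41 | P2 41-45 | P3 45-49 | P2 49-50 | P3 50-51 |
Completion: P0=37  P1=41  P2=50  P3=51  P4=39
Turnaround (C−A): P0=37  P1=41  P2=48  P3=47  P4=33

41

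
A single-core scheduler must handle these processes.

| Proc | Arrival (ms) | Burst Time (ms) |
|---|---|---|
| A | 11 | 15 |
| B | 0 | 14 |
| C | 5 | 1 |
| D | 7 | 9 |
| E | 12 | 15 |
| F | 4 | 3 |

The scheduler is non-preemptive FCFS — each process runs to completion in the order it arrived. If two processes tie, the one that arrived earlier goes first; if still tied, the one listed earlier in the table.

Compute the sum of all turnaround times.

136

Schedule: | B 0-14 | F 14-17 | C 17-18 | D 18-27 | A 27-42 | E 42-57 |
Completion: A=42  B=14  C=18  D=27  E=57  F=17
Turnaround = completion − arrival: A=31, B=14, C=13, D=20, E=45, F=13
Total turnaround = 31 + 14 + 13 + 20 + 45 + 13 = 136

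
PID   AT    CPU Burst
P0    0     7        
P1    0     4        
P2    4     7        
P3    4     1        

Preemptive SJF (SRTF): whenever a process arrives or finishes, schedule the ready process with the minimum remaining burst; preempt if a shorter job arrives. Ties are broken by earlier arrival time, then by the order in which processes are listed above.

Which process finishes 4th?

Gantt: | P1 0-4 | P3 4-5 | P0 5-12 | P2 12-19 |
Completion: P0=12  P1=4  P2=19  P3=5
Finish order: P1 → P3 → P0 → P2

P2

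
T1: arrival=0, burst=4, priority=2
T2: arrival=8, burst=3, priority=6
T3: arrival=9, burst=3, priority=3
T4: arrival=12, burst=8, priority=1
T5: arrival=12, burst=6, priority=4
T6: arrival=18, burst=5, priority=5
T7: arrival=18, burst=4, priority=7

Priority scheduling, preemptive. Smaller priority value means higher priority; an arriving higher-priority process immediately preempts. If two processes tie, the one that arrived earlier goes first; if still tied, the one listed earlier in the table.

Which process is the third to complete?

T4

Timeline: | T1 0-4 | idle 4-8 | T2 8-9 | T3 9-12 | T4 12-20 | T5 20-26 | T6 26-31 | T2 31-33 | T7 33-37 |
Completion: T1=4  T2=33  T3=12  T4=20  T5=26  T6=31  T7=37
Turnaround (C−A): T1=4  T2=25  T3=3  T4=8  T5=14  T6=13  T7=19
Finish order: T1 → T3 → T4 → T5 → T6 → T2 → T7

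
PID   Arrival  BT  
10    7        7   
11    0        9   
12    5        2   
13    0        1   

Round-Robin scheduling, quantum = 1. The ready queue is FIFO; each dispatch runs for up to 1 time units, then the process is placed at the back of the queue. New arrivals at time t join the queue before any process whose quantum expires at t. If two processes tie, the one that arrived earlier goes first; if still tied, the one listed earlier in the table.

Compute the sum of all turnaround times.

33

Schedule: | 11 0-1 | 13 1-2 | 11 2-5 | 12 5-6 | 11 6-7 | 12 7-8 | 10 8-9 | 11 9-10 | 10 10-11 | 11 11-12 | 10 12-13 | 11 13-14 | 10 14-15 | 11 15-16 | 10 16-19 |
Completion: 10=19  11=16  12=8  13=2
Turnaround = completion − arrival: 10=12, 11=16, 12=3, 13=2
Total turnaround = 12 + 16 + 3 + 2 = 33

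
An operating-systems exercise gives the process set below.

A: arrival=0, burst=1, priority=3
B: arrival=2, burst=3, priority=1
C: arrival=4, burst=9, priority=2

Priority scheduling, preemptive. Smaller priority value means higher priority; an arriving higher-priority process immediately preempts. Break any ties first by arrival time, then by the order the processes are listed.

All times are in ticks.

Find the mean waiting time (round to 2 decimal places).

Gantt: | A 0-1 | idle 1-2 | B 2-5 | C 5-14 |
Completion: A=1  B=5  C=14
Turnaround (C−A): A=1  B=3  C=10
Waiting times: A=0, B=0, C=1
Average waiting = (0+0+1) / 3 = 1/3 = 0.33

0.33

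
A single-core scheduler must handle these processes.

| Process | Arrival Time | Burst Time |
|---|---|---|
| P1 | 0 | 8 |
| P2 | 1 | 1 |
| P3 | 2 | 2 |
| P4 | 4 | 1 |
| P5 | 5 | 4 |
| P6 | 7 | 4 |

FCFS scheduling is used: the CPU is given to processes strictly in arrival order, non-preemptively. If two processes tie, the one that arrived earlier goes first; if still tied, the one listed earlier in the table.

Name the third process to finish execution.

P3

Gantt: | P1 0-8 | P2 8-9 | P3 9-11 | P4 11-12 | P5 12-16 | P6 16-20 |
Completion: P1=8  P2=9  P3=11  P4=12  P5=16  P6=20
Turnaround (C−A): P1=8  P2=8  P3=9  P4=8  P5=11  P6=13
Finish order: P1 → P2 → P3 → P4 → P5 → P6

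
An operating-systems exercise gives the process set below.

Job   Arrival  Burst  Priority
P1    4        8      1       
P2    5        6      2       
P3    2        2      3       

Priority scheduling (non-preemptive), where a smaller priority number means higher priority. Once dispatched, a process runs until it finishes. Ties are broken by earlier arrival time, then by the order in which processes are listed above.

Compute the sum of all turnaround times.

23

Timeline: | idle 0-2 | P3 2-4 | P1 4-12 | P2 12-18 |
Completion: P1=12  P2=18  P3=4
Turnaround = completion − arrival: P1=8, P2=13, P3=2
Total turnaround = 8 + 13 + 2 = 23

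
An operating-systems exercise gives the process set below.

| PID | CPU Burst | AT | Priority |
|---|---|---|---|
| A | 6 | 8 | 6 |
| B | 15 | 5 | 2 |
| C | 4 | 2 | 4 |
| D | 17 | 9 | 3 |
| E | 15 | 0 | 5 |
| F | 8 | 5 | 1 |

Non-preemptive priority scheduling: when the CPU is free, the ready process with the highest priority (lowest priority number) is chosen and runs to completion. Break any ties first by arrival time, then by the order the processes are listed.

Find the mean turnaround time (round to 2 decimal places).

Gantt: | E 0-15 | F 15-23 | B 23-38 | D 38-55 | C 55-59 | A 59-65 |
Completion: A=65  B=38  C=59  D=55  E=15  F=23
Turnaround times: A=57, B=33, C=57, D=46, E=15, F=18
Average turnaround = (57+33+57+46+15+18) / 6 = 226/6 = 37.67

37.67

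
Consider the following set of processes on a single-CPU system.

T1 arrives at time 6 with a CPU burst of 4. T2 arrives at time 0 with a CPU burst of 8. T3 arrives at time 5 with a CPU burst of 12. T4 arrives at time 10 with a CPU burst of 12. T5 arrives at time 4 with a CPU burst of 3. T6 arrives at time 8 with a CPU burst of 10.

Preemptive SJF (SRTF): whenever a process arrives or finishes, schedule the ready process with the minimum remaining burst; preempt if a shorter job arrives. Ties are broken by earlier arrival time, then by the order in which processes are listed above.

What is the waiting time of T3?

20

Timeline: | T2 0-4 | T5 4-7 | T2 7-11 | T1 11-15 | T6 15-25 | T3 25-37 | T4 37-49 |
Completion: T1=15  T2=11  T3=37  T4=49  T5=7  T6=25
Waiting(T3) = turnaround − burst = 32 − 12 = 20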